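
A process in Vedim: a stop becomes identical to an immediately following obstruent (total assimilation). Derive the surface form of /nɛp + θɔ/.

[nɛθθɔ]

/p/ is the segment targeted by the rule; it sits immediately before /θ/, so it assimilates completely and surfaces as [θ].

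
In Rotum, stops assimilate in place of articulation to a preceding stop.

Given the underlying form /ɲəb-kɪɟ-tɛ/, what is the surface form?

/k/ is a voiceless velar stop. The preceding trigger /b/ is bilabial, so /k/ must become bilabial as well.
The voiceless bilabial stop is [p], so /k/ → [p].
The same rule applies at the second boundary: /t/ → [c] next to /ɟ/.

[ɲəbpɪɟcɛ]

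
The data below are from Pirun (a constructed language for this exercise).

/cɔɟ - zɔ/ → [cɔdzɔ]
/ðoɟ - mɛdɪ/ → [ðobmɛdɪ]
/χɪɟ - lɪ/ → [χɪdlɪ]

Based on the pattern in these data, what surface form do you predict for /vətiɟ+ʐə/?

The data show regressive place assimilation: /ɟ/ → [d] before /z/; /ɟ/ → [b] before /m/; /ɟ/ → [d] before /l/. In each pair only place changes, matching the following consonant, while manner and voice stay constant.
/ɟ/ is a voiced palatal stop. The following trigger /ʐ/ is retroflex, so /ɟ/ must become retroflex as well.
Changing only its place to retroflex gives [ɖ] — the voiced retroflex stop.

[vətiɖʐə]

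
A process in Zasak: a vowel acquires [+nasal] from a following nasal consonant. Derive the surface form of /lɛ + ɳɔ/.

[lɛ̃ɳɔ]

The vowel /ɛ/ is adjacent to the following nasal /ɳ/, so it acquires [+nasal] and surfaces as [ɛ̃].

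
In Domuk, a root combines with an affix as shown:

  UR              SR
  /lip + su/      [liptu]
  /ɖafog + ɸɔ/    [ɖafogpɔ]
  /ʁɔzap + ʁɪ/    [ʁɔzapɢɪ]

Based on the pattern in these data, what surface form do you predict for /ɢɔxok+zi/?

The data show progressive manner assimilation: /s/ → [t] after /p/; /ɸ/ → [p] after /g/; /ʁ/ → [ɢ] after /p/. In each pair only manner changes, matching the preceding consonant, while place and voice stay constant.
The rule targets /z/ (voiced alveolar fricative), which sits after the trigger /k/ (stop).
A voiced alveolar stop is [d], so the surface segment is [d].

[ɢɔxokdi]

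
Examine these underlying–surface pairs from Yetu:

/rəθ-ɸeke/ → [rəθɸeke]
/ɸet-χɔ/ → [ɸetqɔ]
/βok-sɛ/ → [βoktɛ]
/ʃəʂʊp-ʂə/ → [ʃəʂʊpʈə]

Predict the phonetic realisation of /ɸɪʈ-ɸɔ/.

[ɸɪʈpɔ]

The data show progressive manner assimilation: /χ/ → [q] after /t/; /s/ → [t] after /k/; /ʂ/ → [ʈ] after /p/. In each pair only manner changes, matching the preceding consonant, while place and voice stay constant.
Nothing changes in [rəθɸeke]: there the adjacent consonants already agree in manner (/ɸ/ and /θ/ are both fricatives), so this form is consistent with the same rule.
The rule targets /ɸ/ (voiceless bilabial fricative), which sits after the trigger /ʈ/ (stop).
The voiceless bilabial stop is [p], so /ɸ/ → [p].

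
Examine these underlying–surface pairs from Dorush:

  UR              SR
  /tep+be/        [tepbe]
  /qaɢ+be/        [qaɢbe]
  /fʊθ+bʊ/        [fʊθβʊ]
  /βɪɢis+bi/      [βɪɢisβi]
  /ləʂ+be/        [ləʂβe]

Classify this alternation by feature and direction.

progressive manner assimilation

Underlying /b/ is realised as [β] next to /θ/; /θ/ itself does not change.
/b/ is a stop while /θ/ is a fricative; the output [β] is a fricative, matching the trigger — so the feature that spreads is manner.
Place and voice are unchanged, so the assimilation is partial, not total.
The other alternating forms pattern the same way: /b/ → [β] after /s/ (stop → fricative, matching a fricative); /b/ → [β] after /ʂ/ (stop → fricative, matching a fricative) — only manner changes, and always toward the preceding segment.
Nothing changes in [tepbe], [qaɢbe]: there the adjacent consonants already agree in manner (/b/ and /p/ are both stops; /b/ and /ɢ/ are both stops), so these forms are consistent with the same rule.
Since the segment that changes follows the conditioning segment, the assimilation is progressive.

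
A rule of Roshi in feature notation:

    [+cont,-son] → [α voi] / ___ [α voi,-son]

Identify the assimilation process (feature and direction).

regressive voicing assimilation

The shared variable α links the value of [voi] on the target to the same value on the neighbouring segment, so voicing is the feature that assimilates.
The conditioning segment sits to the right of the focus bar, meaning the trigger follows the segment that changes — regressive assimilation.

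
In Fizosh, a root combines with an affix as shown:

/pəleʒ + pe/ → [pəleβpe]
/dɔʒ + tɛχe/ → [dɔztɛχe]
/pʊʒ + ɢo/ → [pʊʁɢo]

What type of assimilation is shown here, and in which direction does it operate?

The segment that alternates is /ʒ/, which surfaces as [β] when adjacent to /p/.
The change postalveolar → bilabial matches the place of the following /p/, identifying this as place assimilation.
Manner and voice are unchanged, so the assimilation is partial, not total.
Checking the remaining alternations: /ʒ/ → [z] before /t/ (postalveolar → alveolar, matching alveolar); /ʒ/ → [ʁ] before /ɢ/ (postalveolar → uvular, matching uvular) — only place changes, and always toward the following segment.
Since the segment that changes precedes the conditioning segment, the assimilation is regressive.

regressive place assimilation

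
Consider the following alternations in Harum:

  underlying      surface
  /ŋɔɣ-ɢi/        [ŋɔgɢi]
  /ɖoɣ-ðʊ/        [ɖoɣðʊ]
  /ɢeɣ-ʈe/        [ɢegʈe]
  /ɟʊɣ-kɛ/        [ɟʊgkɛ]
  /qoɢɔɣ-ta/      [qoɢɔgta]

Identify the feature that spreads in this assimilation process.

manner

Comparing underlying and surface forms, /ɣ/ → [g] is the alternation; the neighbouring /ɢ/ is constant.
/ɣ/ is a fricative while /ɢ/ is a stop; the output [g] is a stop, matching the trigger — so the feature that spreads is manner.
The other alternating forms pattern the same way: /ɣ/ → [g] before /ʈ/ (fricative → stop, matching a stop); /ɣ/ → [g] before /k/ (fricative → stop, matching a stop); /ɣ/ → [g] before /t/ (fricative → stop, matching a stop) — only manner changes, and always toward the following segment.
Nothing changes in [ɖoɣðʊ]: there the adjacent consonants already agree in manner (/ɣ/ and /ð/ are both fricatives), so this form is consistent with the same rule.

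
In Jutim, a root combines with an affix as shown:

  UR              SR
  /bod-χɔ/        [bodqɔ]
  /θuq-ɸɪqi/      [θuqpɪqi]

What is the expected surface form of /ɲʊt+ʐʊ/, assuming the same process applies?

[ɲʊtɖʊ]

The data show progressive manner assimilation: /χ/ → [q] after /d/; /ɸ/ → [p] after /q/. In each pair only manner changes, matching the preceding consonant, while place and voice stay constant.
/ʐ/ is a voiced retroflex fricative. The preceding trigger /t/ is a stop, so /ʐ/ must become a stop as well.
The voiced retroflex stop is [ɖ], so /ʐ/ → [ɖ].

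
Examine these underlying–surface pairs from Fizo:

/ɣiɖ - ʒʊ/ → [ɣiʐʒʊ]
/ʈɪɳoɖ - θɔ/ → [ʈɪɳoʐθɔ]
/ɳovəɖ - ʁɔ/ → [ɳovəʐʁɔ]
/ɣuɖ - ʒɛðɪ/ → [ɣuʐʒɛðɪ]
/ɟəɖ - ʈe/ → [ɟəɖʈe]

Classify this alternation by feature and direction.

regressive manner assimilation

Underlying /ɖ/ is realised as [ʐ] next to /ʒ/; /ʒ/ itself does not change.
The change stop → fricative matches the manner of the following /ʒ/, identifying this as manner assimilation.
Place and voice are unchanged, so the assimilation is partial, not total.
The same holds elsewhere in the data: /ɖ/ → [ʐ] before /θ/ (stop → fricative, matching a fricative); /ɖ/ → [ʐ] before /ʁ/ (stop → fricative, matching a fricative) — only manner changes, and always toward the following segment.
No alternation appears in [ɟəɖʈe]: there the adjacent consonants already agree in manner (/ɖ/ and /ʈ/ are both stops), so this form is consistent with the same rule.
The trigger is the following segment, so the direction is regressive (anticipatory).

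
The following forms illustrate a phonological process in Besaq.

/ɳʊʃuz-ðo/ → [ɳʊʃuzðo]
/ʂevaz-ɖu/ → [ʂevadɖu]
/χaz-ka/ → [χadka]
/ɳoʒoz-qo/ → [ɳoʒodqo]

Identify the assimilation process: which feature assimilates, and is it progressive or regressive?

The segment that alternates is /z/, which surfaces as [d] when adjacent to /ɖ/.
/z/ is a fricative while /ɖ/ is a stop; the output [d] is a stop, matching the trigger — so the feature that spreads is manner.
Place and voice are unchanged, so the assimilation is partial, not total.
The same holds elsewhere in the data: /z/ → [d] before /k/ (fricative → stop, matching a stop); /z/ → [d] before /q/ (fricative → stop, matching a stop) — only manner changes, and always toward the following segment.
No alternation appears in [ɳʊʃuzðo]: there the adjacent consonants already agree in manner (/z/ and /ð/ are both fricatives), so this form is consistent with the same rule.
Since the segment that changes precedes the conditioning segment, the assimilation is regressive.

regressive manner assimilation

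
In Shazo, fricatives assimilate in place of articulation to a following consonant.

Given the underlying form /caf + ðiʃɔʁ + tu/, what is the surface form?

/f/ is a voiceless labiodental fricative. The following trigger /ð/ is dental, so /f/ must become dental as well.
A voiceless dental fricative is [θ], so the surface segment is [θ].
At the second juncture, /ʁ/ likewise becomes [z] adjacent to /t/.

[caθðiʃɔztu]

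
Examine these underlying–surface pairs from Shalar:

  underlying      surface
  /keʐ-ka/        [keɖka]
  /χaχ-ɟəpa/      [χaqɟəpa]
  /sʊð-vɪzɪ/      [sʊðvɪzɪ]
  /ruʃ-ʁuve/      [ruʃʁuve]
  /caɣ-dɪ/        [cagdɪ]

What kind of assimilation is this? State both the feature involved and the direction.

regressive manner assimilation

The segment that alternates is /ʐ/, which surfaces as [ɖ] when adjacent to /k/.
/ʐ/ is a fricative while /k/ is a stop; the output [ɖ] is a stop, matching the trigger — so the feature that spreads is manner.
Place and voice are unchanged, so the assimilation is partial, not total.
The same holds elsewhere in the data: /χ/ → [q] before /ɟ/ (fricative → stop, matching a stop); /ɣ/ → [g] before /d/ (fricative → stop, matching a stop) — only manner changes, and always toward the following segment.
No alternation appears in [sʊðvɪzɪ], [ruʃʁuve]: there the adjacent consonants already agree in manner (/ð/ and /v/ are both fricatives; /ʃ/ and /ʁ/ are both fricatives), so these forms are consistent with the same rule.
Since the segment that changes precedes the conditioning segment, the assimilation is regressive.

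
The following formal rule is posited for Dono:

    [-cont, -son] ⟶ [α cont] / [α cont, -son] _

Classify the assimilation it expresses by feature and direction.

The shared variable α links the value of [cont] on the target to that of the neighbouring obstruent. [cont] distinguishes stops from fricatives — a manner-of-articulation feature — so this is manner assimilation.
The conditioning segment sits to the left of the focus bar, meaning the trigger precedes the segment that changes — progressive assimilation.

progressive manner assimilation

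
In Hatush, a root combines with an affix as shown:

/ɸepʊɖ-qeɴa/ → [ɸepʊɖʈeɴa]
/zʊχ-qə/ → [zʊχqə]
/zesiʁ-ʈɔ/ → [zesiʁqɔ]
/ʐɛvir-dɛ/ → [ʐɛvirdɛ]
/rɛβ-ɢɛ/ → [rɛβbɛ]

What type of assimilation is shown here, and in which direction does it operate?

The segment that alternates is /q/, which surfaces as [ʈ] when adjacent to /ɖ/.
/q/ is uvular while /ɖ/ is retroflex; the output [ʈ] is retroflex, matching the trigger — so the feature that spreads is place.
Manner and voice are unchanged, so the assimilation is partial, not total.
The other alternating forms pattern the same way: /ʈ/ → [q] after /ʁ/ (retroflex → uvular, matching uvular); /ɢ/ → [b] after /β/ (uvular → bilabial, matching bilabial) — only place changes, and always toward the preceding segment.
No alternation appears in [zʊχqə], [ʐɛvirdɛ]: there the adjacent consonants already agree in place (/q/ and /χ/ are both uvular; /d/ and /r/ are both alveolar), so these forms are consistent with the same rule.
Since the segment that changes follows the conditioning segment, the assimilation is progressive.

progressive place assimilation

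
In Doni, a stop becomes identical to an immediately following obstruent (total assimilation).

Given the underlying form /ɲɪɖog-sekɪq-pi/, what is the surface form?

/g/ is the segment targeted by the rule; it sits immediately before /s/, so it assimilates completely and surfaces as [s].
At the second juncture, /q/ likewise becomes [p] adjacent to /p/.

[ɲɪɖossekɪppi]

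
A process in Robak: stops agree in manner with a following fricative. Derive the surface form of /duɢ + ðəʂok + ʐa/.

[duʁðəʂoxʐa]

/ɢ/ is a voiced uvular stop. The following trigger /ð/ is a fricative, so /ɢ/ must become a fricative as well.
Changing only its manner to fricative gives [ʁ] — the voiced uvular fricative.
The same rule applies at the second boundary: /k/ → [x] next to /ʐ/.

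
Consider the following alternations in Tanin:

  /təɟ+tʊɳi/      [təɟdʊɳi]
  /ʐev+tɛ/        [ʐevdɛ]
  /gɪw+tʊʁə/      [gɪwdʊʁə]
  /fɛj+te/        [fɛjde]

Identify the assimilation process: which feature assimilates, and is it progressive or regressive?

The segment that alternates is /t/, which surfaces as [d] when adjacent to /ɟ/.
The change voiceless → voiced matches the voicing of the preceding /ɟ/, identifying this as voicing assimilation.
Place and manner are unchanged, so the assimilation is partial, not total.
The same holds elsewhere in the data: /t/ → [d] after /v/ (voiceless → voiced, matching voiced); /t/ → [d] after /w/ (voiceless → voiced, matching voiced); /t/ → [d] after /j/ (voiceless → voiced, matching voiced) — only voicing changes, and always toward the preceding segment.
Since the segment that changes follows the conditioning segment, the assimilation is progressive.

progressive voicing assimilation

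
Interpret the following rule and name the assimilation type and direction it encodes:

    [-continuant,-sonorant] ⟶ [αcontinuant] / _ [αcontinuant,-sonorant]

The rule copies [continuant] (continuancy) from the environment onto the target stops; since [±continuant] encodes the stop/fricative manner contrast, the assimilating dimension is manner.
Since the environment is written after the underscore, the trigger follows the target; the direction is regressive.

regressive manner assimilation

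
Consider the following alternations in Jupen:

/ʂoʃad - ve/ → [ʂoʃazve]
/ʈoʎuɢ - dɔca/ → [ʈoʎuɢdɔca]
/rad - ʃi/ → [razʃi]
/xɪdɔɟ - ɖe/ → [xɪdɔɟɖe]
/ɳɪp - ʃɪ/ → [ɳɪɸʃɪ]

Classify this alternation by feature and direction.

regressive manner assimilation

Underlying /d/ is realised as [z] next to /v/; /v/ itself does not change.
The change stop → fricative matches the manner of the following /v/, identifying this as manner assimilation.
Place and voice are unchanged, so the assimilation is partial, not total.
The other alternating forms pattern the same way: /d/ → [z] before /ʃ/ (stop → fricative, matching a fricative); /p/ → [ɸ] before /ʃ/ (stop → fricative, matching a fricative) — only manner changes, and always toward the following segment.
Nothing changes in [ʈoʎuɢdɔca], [xɪdɔɟɖe]: there the adjacent consonants already agree in manner (/ɢ/ and /d/ are both stops; /ɟ/ and /ɖ/ are both stops), so these forms are consistent with the same rule.
The trigger is the following segment, so the direction is regressive (anticipatory).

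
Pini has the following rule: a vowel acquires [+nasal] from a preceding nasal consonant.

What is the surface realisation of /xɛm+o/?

[xɛmõ]

The vowel /o/ is adjacent to the preceding nasal /m/, so it acquires [+nasal] and surfaces as [õ].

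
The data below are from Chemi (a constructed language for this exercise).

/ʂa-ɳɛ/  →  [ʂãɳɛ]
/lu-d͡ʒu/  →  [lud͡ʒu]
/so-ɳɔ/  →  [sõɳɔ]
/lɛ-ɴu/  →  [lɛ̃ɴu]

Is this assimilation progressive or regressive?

regressive

The vowel /a/ surfaces as nasalised [ã] next to the following nasal /ɳ/ — it has acquired the [+nasal] feature of its neighbour.
The other forms show the same pattern: /o/ → [õ] before /ɳ/; /ɛ/ → [ɛ̃] before /ɴ/ — each time a vowel is nasalised next to a following nasal.
No change occurs in [lud͡ʒu] because the vowel at the boundary is adjacent to an oral consonant, not a nasal (/u/ next to /d͡ʒ/).
Because the conditioning nasal is to the right of the vowel that changes, the process is regressive (anticipatory).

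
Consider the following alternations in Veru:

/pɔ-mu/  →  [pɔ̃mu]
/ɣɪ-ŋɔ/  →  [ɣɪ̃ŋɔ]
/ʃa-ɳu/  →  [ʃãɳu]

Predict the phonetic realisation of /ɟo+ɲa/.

The data show regressive nasality assimilation (vowel nasalisation): /ɔ/ → [ɔ̃] before /m/; /ɪ/ → [ɪ̃] before /ŋ/; /a/ → [ã] before /ɳ/ — a vowel is nasalised by an immediately following nasal consonant.
/o/ sits next to the nasal /ɲ/ and is therefore nasalised to [õ].

[ɟõɲa]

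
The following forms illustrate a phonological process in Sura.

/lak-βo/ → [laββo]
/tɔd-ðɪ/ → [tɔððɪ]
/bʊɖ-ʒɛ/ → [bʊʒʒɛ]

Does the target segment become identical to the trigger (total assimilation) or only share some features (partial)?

total assimilation

Comparing underlying and surface forms, /k/ → [β] is the alternation; the neighbouring /β/ is constant.
The output [β] is identical to the trigger /β/ — every feature (place, manner, voicing) has been copied — so this is total assimilation.
The remaining alternations confirm this: /d/ → [ð] before /ð/; /ɖ/ → [ʒ] before /ʒ/ — in each case the output is a copy of the following consonant.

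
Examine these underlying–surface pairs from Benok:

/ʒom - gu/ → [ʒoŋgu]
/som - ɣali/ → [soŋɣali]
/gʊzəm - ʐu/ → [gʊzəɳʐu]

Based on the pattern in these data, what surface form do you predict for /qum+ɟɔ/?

The data show regressive place assimilation: /m/ → [ŋ] before /g/; /m/ → [ŋ] before /ɣ/; /m/ → [ɳ] before /ʐ/. In each pair only place changes, matching the following consonant, while manner and voice stay constant.
The rule targets /m/ (voiced bilabial nasal), which sits before the trigger /ɟ/ (palatal).
A voiced palatal nasal is [ɲ], so the surface segment is [ɲ].

[quɲɟɔ]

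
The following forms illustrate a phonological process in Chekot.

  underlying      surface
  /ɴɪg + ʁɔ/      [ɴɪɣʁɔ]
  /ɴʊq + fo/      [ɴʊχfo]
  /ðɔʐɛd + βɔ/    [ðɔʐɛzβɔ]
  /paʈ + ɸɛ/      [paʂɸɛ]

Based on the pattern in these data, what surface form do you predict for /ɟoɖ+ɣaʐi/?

[ɟoʐɣaʐi]

The data show regressive manner assimilation: /g/ → [ɣ] before /ʁ/; /q/ → [χ] before /f/; /d/ → [z] before /β/; /ʈ/ → [ʂ] before /ɸ/. In each pair only manner changes, matching the following consonant, while place and voice stay constant.
The rule targets /ɖ/ (voiced retroflex stop), which sits before the trigger /ɣ/ (fricative).
A voiced retroflex fricative is [ʐ], so the surface segment is [ʐ].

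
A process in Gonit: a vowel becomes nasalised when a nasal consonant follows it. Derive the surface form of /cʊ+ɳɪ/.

[cʊ̃ɳɪ]

/ʊ/ sits next to the nasal /ɳ/ and is therefore nasalised to [ʊ̃].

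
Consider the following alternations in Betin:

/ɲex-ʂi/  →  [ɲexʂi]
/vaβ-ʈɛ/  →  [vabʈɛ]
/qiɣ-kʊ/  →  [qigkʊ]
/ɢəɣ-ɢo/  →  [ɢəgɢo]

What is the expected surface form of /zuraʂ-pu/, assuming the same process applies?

[zuraʈpu]

The data show regressive manner assimilation: /β/ → [b] before /ʈ/; /ɣ/ → [g] before /k/; /ɣ/ → [g] before /ɢ/. In each pair only manner changes, matching the following consonant, while place and voice stay constant.
No alternation appears in [ɲexʂi]: there the adjacent consonants already agree in manner (/x/ and /ʂ/ are both fricatives), so this form is consistent with the same rule.
/ʂ/ is a voiceless retroflex fricative. The following trigger /p/ is a stop, so /ʂ/ must become a stop as well.
The voiceless retroflex stop is [ʈ], so /ʂ/ → [ʈ].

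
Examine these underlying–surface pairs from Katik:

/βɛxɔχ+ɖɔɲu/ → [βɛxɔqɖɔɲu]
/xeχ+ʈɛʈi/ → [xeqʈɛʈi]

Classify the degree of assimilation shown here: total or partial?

The segment that alternates is /χ/, which surfaces as [q] when adjacent to /ɖ/.
/χ/ is a fricative while /ɖ/ is a stop; the output [q] is a stop, matching the trigger — so the feature that spreads is manner.
Place and voice are unchanged, so the assimilation is partial, not total.
The other alternating form patterns the same way: /χ/ → [q] before /ʈ/ (fricative → stop, matching a stop) — only manner changes, and always toward the following segment.

partial assimilation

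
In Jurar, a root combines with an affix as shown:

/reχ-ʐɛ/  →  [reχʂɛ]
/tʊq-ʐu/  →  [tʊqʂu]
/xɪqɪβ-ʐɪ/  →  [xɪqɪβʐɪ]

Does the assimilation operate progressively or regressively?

Underlying /ʐ/ is realised as [ʂ] next to /χ/; /χ/ itself does not change.
/ʐ/ is voiced while /χ/ is voiceless; the output [ʂ] is voiceless, matching the trigger — so the feature that spreads is voicing.
The same holds elsewhere in the data: /ʐ/ → [ʂ] after /q/ (voiced → voiceless, matching voiceless) — only voicing changes, and always toward the preceding segment.
No alternation appears in [xɪqɪβʐɪ]: there the adjacent consonants already agree in voicing (/ʐ/ and /β/ are both voiced), so this form is consistent with the same rule.
The trigger is the preceding segment, so the direction is progressive (perseverative).

progressive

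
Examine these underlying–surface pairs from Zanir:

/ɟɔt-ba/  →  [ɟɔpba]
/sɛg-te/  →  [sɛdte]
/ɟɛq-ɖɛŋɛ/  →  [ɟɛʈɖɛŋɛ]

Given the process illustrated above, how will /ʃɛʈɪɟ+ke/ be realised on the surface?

The data show regressive place assimilation: /t/ → [p] before /b/; /g/ → [d] before /t/; /q/ → [ʈ] before /ɖ/. In each pair only place changes, matching the following consonant, while manner and voice stay constant.
The rule targets /ɟ/ (voiced palatal stop), which sits before the trigger /k/ (velar).
Changing only its place to velar gives [g] — the voiced velar stop.

[ʃɛʈɪgke]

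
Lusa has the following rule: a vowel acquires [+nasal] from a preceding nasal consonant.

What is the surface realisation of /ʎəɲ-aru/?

The vowel /a/ is adjacent to the preceding nasal /ɲ/, so it acquires [+nasal] and surfaces as [ã].

[ʎəɲãru]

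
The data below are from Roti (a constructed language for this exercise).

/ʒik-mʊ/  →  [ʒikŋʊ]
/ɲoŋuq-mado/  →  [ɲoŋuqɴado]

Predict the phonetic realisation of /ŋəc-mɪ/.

The data show progressive place assimilation: /m/ → [ŋ] after /k/; /m/ → [ɴ] after /q/. In each pair only place changes, matching the preceding consonant, while manner and voice stay constant.
The rule targets /m/ (voiced bilabial nasal), which sits after the trigger /c/ (palatal).
Changing only its place to palatal gives [ɲ] — the voiced palatal nasal.

[ŋəcɲɪ]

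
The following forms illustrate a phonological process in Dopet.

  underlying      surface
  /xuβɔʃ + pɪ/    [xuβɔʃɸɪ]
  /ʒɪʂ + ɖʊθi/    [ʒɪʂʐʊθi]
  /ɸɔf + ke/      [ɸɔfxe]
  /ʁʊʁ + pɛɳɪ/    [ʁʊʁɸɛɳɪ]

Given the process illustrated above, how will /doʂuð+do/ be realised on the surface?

The data show progressive manner assimilation: /p/ → [ɸ] after /ʃ/; /ɖ/ → [ʐ] after /ʂ/; /k/ → [x] after /f/; /p/ → [ɸ] after /ʁ/. In each pair only manner changes, matching the preceding consonant, while place and voice stay constant.
/d/ is a voiced alveolar stop. The preceding trigger /ð/ is a fricative, so /d/ must become a fricative as well.
A voiced alveolar fricative is [z], so the surface segment is [z].

[doʂuðzo]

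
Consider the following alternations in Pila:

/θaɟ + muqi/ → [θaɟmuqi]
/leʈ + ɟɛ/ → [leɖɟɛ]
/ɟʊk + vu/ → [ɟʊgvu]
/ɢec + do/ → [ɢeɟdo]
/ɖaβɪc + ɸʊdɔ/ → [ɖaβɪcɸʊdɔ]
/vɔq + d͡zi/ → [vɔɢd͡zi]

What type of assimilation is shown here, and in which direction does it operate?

regressive voicing assimilation

Comparing underlying and surface forms, /ʈ/ → [ɖ] is the alternation; the neighbouring /ɟ/ is constant.
The change voiceless → voiced matches the voicing of the following /ɟ/, identifying this as voicing assimilation.
Place and manner are unchanged, so the assimilation is partial, not total.
The other alternating forms pattern the same way: /k/ → [g] before /v/ (voiceless → voiced, matching voiced); /c/ → [ɟ] before /d/ (voiceless → voiced, matching voiced); /q/ → [ɢ] before /d͡z/ (voiceless → voiced, matching voiced) — only voicing changes, and always toward the following segment.
No alternation appears in [θaɟmuqi], [ɖaβɪcɸʊdɔ]: there the adjacent consonants already agree in voicing (/ɟ/ and /m/ are both voiced; /c/ and /ɸ/ are both voiceless), so these forms are consistent with the same rule.
The trigger is the following segment, so the direction is regressive (anticipatory).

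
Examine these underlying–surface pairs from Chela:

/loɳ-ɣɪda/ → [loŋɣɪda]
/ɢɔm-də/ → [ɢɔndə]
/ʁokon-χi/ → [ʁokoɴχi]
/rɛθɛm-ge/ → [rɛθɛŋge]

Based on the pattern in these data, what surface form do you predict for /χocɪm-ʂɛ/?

[χocɪɳʂɛ]

The data show regressive place assimilation: /ɳ/ → [ŋ] before /ɣ/; /m/ → [n] before /d/; /n/ → [ɴ] before /χ/; /m/ → [ŋ] before /g/. In each pair only place changes, matching the following consonant, while manner and voice stay constant.
/m/ is a voiced bilabial nasal. The following trigger /ʂ/ is retroflex, so /m/ must become retroflex as well.
Changing only its place to retroflex gives [ɳ] — the voiced retroflex nasal.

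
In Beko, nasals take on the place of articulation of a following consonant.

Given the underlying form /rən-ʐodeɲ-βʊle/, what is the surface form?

The rule targets /n/ (voiced alveolar nasal), which sits before the trigger /ʐ/ (retroflex).
A voiced retroflex nasal is [ɳ], so the surface segment is [ɳ].
At the second juncture, /ɲ/ likewise becomes [m] adjacent to /β/.

[rəɳʐodemβʊle]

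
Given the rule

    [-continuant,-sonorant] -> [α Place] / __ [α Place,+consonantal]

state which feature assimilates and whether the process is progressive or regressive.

regressive place assimilation

The shared variable α links the value of the place features (abbreviated [Place]) on the target to the same value on the neighbouring segment, so place is the feature that assimilates.
Since the environment is written after the underscore, the trigger follows the target; the direction is regressive.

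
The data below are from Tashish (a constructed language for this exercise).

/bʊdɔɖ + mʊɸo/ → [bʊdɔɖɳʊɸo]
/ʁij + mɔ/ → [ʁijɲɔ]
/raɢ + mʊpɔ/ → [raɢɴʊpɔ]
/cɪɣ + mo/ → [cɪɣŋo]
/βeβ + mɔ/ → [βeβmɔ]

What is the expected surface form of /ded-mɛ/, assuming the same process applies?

[dednɛ]

The data show progressive place assimilation: /m/ → [ɳ] after /ɖ/; /m/ → [ɲ] after /j/; /m/ → [ɴ] after /ɢ/; /m/ → [ŋ] after /ɣ/. In each pair only place changes, matching the preceding consonant, while manner and voice stay constant.
No alternation appears in [βeβmɔ]: there the adjacent consonants already agree in place (/m/ and /β/ are both bilabial), so this form is consistent with the same rule.
/m/ is a voiced bilabial nasal. The preceding trigger /d/ is alveolar, so /m/ must become alveolar as well.
Changing only its place to alveolar gives [n] — the voiced alveolar nasal.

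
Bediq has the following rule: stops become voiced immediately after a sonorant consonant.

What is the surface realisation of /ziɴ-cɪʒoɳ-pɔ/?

[ziɴɟɪʒoɳbɔ]

The rule targets /c/ (voiceless palatal stop), which sits after the trigger /ɴ/ (voiced).
The voiced palatal stop is [ɟ], so /c/ → [ɟ].
At the second juncture, /p/ likewise becomes [b] adjacent to /ɳ/.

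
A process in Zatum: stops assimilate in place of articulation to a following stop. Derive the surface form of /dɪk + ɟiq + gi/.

[dɪcɟikgi]

The rule targets /k/ (voiceless velar stop), which sits before the trigger /ɟ/ (palatal).
A voiceless palatal stop is [c], so the surface segment is [c].
At the second juncture, /q/ likewise becomes [k] adjacent to /g/.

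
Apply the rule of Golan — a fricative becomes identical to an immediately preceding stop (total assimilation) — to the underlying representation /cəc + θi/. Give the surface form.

[cəcci]

/θ/ is the segment targeted by the rule; it sits immediately after /c/, so it assimilates completely and surfaces as [c].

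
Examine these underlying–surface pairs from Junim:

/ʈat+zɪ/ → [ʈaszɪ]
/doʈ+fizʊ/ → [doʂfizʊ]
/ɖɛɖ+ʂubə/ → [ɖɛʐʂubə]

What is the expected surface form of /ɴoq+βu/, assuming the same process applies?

[ɴoχβu]

The data show regressive manner assimilation: /t/ → [s] before /z/; /ʈ/ → [ʂ] before /f/; /ɖ/ → [ʐ] before /ʂ/. In each pair only manner changes, matching the following consonant, while place and voice stay constant.
/q/ is a voiceless uvular stop. The following trigger /β/ is a fricative, so /q/ must become a fricative as well.
Changing only its manner to fricative gives [χ] — the voiceless uvular fricative.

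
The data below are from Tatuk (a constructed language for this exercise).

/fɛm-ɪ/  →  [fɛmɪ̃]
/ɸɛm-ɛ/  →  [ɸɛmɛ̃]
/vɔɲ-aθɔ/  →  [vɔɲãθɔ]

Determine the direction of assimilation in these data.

The vowel /ɪ/ surfaces as nasalised [ɪ̃] next to the preceding nasal /m/ — it has acquired the [+nasal] feature of its neighbour.
Likewise in the remaining data: /ɛ/ → [ɛ̃] after /m/; /a/ → [ã] after /ɲ/ — each time a vowel is nasalised next to a preceding nasal.
Because the conditioning nasal is to the left of the vowel that changes, the process is progressive (perseverative).

progressive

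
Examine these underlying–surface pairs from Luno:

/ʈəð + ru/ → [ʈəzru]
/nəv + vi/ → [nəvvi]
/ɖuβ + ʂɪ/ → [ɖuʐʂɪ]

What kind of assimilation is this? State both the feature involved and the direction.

regressive place assimilation

Comparing underlying and surface forms, /ð/ → [z] is the alternation; the neighbouring /r/ is constant.
/ð/ is dental while /r/ is alveolar; the output [z] is alveolar, matching the trigger — so the feature that spreads is place.
Manner and voice are unchanged, so the assimilation is partial, not total.
The other alternating form patterns the same way: /β/ → [ʐ] before /ʂ/ (bilabial → retroflex, matching retroflex) — only place changes, and always toward the following segment.
No alternation appears in [nəvvi]: there the adjacent consonants already agree in place (/v/ and /v/ are both labiodental), so this form is consistent with the same rule.
Since the segment that changes precedes the conditioning segment, the assimilation is regressive.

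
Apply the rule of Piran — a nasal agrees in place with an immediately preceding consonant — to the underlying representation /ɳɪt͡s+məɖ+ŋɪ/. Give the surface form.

[ɳɪt͡snəɖɳɪ]

The rule targets /m/ (voiced bilabial nasal), which sits after the trigger /t͡s/ (alveolar).
Changing only its place to alveolar gives [n] — the voiced alveolar nasal.
At the second juncture, /ŋ/ likewise becomes [ɳ] adjacent to /ɖ/.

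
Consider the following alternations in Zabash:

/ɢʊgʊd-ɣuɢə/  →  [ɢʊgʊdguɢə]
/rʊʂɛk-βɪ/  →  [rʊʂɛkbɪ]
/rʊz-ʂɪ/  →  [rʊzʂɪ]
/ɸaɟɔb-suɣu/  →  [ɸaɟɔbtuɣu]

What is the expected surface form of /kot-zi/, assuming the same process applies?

The data show progressive manner assimilation: /ɣ/ → [g] after /d/; /β/ → [b] after /k/; /s/ → [t] after /b/. In each pair only manner changes, matching the preceding consonant, while place and voice stay constant.
No alternation appears in [rʊzʂɪ]: there the adjacent consonants already agree in manner (/ʂ/ and /z/ are both fricatives), so this form is consistent with the same rule.
The rule targets /z/ (voiced alveolar fricative), which sits after the trigger /t/ (stop).
A voiced alveolar stop is [d], so the surface segment is [d].

[kotdi]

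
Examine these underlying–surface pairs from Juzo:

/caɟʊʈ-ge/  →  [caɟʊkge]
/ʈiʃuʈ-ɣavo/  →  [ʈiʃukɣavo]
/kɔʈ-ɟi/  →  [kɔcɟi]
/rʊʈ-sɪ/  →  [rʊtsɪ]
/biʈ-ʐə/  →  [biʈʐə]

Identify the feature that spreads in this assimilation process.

The segment that alternates is /ʈ/, which surfaces as [k] when adjacent to /g/.
The change retroflex → velar matches the place of the following /g/, identifying this as place assimilation.
The other alternating forms pattern the same way: /ʈ/ → [k] before /ɣ/ (retroflex → velar, matching velar); /ʈ/ → [c] before /ɟ/ (retroflex → palatal, matching palatal); /ʈ/ → [t] before /s/ (retroflex → alveolar, matching alveolar) — only place changes, and always toward the following segment.
No alternation appears in [biʈʐə]: there the adjacent consonants already agree in place (/ʈ/ and /ʐ/ are both retroflex), so this form is consistent with the same rule.

place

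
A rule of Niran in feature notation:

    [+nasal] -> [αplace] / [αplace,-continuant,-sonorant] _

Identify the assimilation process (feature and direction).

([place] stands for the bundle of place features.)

progressive place assimilation

The rule copies the place features (abbreviated [place]) from the environment onto the target, so the assimilating feature is place.
Since the environment is written before the underscore, the trigger precedes the target; the direction is progressive.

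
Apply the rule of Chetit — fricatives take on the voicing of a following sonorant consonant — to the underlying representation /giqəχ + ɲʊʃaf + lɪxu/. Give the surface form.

[giqəʁɲʊʃavlɪxu]

The rule targets /χ/ (voiceless uvular fricative), which sits before the trigger /ɲ/ (voiced).
A voiced uvular fricative is [ʁ], so the surface segment is [ʁ].
At the second juncture, /f/ likewise becomes [v] adjacent to /l/.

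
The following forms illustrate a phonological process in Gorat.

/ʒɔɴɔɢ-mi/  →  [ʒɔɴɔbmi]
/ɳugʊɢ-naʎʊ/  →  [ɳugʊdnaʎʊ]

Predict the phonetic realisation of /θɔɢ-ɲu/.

[θɔɟɲu]

The data show regressive place assimilation: /ɢ/ → [b] before /m/; /ɢ/ → [d] before /n/. In each pair only place changes, matching the following consonant, while manner and voice stay constant.
The rule targets /ɢ/ (voiced uvular stop), which sits before the trigger /ɲ/ (palatal).
Changing only its place to palatal gives [ɟ] — the voiced palatal stop.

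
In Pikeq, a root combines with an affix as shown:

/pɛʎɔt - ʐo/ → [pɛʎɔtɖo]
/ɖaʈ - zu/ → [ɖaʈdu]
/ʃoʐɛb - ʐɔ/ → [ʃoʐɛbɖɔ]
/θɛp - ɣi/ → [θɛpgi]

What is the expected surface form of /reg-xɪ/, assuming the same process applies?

The data show progressive manner assimilation: /ʐ/ → [ɖ] after /t/; /z/ → [d] after /ʈ/; /ʐ/ → [ɖ] after /b/; /ɣ/ → [g] after /p/. In each pair only manner changes, matching the preceding consonant, while place and voice stay constant.
The rule targets /x/ (voiceless velar fricative), which sits after the trigger /g/ (stop).
Changing only its manner to stop gives [k] — the voiceless velar stop.

[regkɪ]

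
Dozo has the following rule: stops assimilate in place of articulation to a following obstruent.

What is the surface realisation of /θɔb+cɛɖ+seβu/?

The rule targets /b/ (voiced bilabial stop), which sits before the trigger /c/ (palatal).
The voiced palatal stop is [ɟ], so /b/ → [ɟ].
The same rule applies at the second boundary: /ɖ/ → [d] next to /s/.

[θɔɟcɛdseβu]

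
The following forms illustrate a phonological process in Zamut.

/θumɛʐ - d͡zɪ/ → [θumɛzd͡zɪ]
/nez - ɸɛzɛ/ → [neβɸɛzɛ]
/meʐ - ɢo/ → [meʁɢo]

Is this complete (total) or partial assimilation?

partial assimilation

Underlying /ʐ/ is realised as [z] next to /d͡z/; /d͡z/ itself does not change.
The change retroflex → alveolar matches the place of the following /d͡z/, identifying this as place assimilation.
Manner and voice are unchanged, so the assimilation is partial, not total.
The same holds elsewhere in the data: /z/ → [β] before /ɸ/ (alveolar → bilabial, matching bilabial); /ʐ/ → [ʁ] before /ɢ/ (retroflex → uvular, matching uvular) — only place changes, and always toward the following segment.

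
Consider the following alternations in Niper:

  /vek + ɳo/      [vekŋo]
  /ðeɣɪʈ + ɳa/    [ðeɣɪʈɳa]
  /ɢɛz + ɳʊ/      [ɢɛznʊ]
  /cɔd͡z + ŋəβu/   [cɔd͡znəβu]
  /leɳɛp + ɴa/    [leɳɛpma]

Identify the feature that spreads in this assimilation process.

place

The segment that alternates is /ɳ/, which surfaces as [ŋ] when adjacent to /k/.
/ɳ/ is retroflex while /k/ is velar; the output [ŋ] is velar, matching the trigger — so the feature that spreads is place.
Checking the remaining alternations: /ɳ/ → [n] after /z/ (retroflex → alveolar, matching alveolar); /ŋ/ → [n] after /d͡z/ (velar → alveolar, matching alveolar); /ɴ/ → [m] after /p/ (uvular → bilabial, matching bilabial) — only place changes, and always toward the preceding segment.
Nothing changes in [ðeɣɪʈɳa]: there the adjacent consonants already agree in place (/ɳ/ and /ʈ/ are both retroflex), so this form is consistent with the same rule.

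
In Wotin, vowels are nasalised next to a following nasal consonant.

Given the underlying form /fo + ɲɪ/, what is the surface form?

/o/ sits next to the nasal /ɲ/ and is therefore nasalised to [õ].

[fõɲɪ]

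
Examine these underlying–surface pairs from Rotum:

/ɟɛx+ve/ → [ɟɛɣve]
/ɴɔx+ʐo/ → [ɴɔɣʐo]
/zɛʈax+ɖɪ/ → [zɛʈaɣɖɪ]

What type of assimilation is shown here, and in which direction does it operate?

regressive voicing assimilation

Underlying /x/ is realised as [ɣ] next to /v/; /v/ itself does not change.
/x/ is voiceless while /v/ is voiced; the output [ɣ] is voiced, matching the trigger — so the feature that spreads is voicing.
Place and manner are unchanged, so the assimilation is partial, not total.
The other alternating forms pattern the same way: /x/ → [ɣ] before /ʐ/ (voiceless → voiced, matching voiced); /x/ → [ɣ] before /ɖ/ (voiceless → voiced, matching voiced) — only voicing changes, and always toward the following segment.
Since the segment that changes precedes the conditioning segment, the assimilation is regressive.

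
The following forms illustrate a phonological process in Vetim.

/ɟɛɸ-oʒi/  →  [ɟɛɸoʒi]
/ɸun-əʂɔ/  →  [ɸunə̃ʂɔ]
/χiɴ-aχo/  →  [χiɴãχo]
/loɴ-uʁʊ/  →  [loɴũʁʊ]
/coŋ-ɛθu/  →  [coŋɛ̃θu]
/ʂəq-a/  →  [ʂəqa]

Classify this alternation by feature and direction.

The vowel /ə/ surfaces as nasalised [ə̃] next to the preceding nasal /n/ — it has acquired the [+nasal] feature of its neighbour.
Likewise in the remaining data: /a/ → [ã] after /ɴ/; /u/ → [ũ] after /ɴ/; /ɛ/ → [ɛ̃] after /ŋ/ — each time a vowel is nasalised next to a preceding nasal.
No change occurs in [ɟɛɸoʒi], [ʂəqa] because the vowel at the boundary is adjacent to an oral consonant, not a nasal (/o/ next to /ɸ/; /a/ next to /q/).
Because the conditioning nasal is to the left of the vowel that changes, the process is progressive (perseverative).

progressive nasality assimilation (vowel nasalisation)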